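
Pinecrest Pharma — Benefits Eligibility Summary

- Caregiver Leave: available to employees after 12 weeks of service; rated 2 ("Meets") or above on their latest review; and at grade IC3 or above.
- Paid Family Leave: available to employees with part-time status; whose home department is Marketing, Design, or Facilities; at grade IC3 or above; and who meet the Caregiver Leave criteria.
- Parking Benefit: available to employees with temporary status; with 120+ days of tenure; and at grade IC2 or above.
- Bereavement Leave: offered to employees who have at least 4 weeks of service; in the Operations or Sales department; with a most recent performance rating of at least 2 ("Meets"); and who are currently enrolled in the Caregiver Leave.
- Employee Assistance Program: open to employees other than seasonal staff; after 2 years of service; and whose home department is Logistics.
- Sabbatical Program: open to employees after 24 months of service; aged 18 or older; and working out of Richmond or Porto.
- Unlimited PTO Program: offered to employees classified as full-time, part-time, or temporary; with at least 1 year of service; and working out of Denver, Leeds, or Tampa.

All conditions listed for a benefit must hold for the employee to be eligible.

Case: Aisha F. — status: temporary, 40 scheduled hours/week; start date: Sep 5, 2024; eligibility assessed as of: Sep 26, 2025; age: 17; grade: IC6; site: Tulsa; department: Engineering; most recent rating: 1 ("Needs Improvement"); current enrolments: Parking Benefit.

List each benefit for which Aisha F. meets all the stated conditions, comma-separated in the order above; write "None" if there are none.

Service from Sep 5, 2024 to Sep 26, 2025: 386 days.
Caregiver Leave — service 386 days ≥ 12 weeks (≈84 days) ✓; rating 1 < 2 ✗ → not eligible.
Paid Family Leave — status temporary ✗ (requires part-time) → not eligible.
Parking Benefit — status temporary ✓; service 386 days ≥ 120 days ✓; grade IC6 ≥ IC2 ✓ → eligible.
Bereavement Leave — service 386 days ≥ 4 weeks (≈28 days) ✓; dept Engineering ✗ → not eligible.
Employee Assistance Program — status temporary ✓ (not excluded); service 386 days < 2 years (≈730 days) ✗ → not eligible.
Sabbatical Program — service 386 days < 24 months (≈720 days) ✗ → not eligible.
Unlimited PTO Program — status temporary ✓; service 386 days ≥ 1 year (≈365 days) ✓; site Tulsa ✗ (not Denver, Leeds, or Tampa) → not eligible.

Parking Benefit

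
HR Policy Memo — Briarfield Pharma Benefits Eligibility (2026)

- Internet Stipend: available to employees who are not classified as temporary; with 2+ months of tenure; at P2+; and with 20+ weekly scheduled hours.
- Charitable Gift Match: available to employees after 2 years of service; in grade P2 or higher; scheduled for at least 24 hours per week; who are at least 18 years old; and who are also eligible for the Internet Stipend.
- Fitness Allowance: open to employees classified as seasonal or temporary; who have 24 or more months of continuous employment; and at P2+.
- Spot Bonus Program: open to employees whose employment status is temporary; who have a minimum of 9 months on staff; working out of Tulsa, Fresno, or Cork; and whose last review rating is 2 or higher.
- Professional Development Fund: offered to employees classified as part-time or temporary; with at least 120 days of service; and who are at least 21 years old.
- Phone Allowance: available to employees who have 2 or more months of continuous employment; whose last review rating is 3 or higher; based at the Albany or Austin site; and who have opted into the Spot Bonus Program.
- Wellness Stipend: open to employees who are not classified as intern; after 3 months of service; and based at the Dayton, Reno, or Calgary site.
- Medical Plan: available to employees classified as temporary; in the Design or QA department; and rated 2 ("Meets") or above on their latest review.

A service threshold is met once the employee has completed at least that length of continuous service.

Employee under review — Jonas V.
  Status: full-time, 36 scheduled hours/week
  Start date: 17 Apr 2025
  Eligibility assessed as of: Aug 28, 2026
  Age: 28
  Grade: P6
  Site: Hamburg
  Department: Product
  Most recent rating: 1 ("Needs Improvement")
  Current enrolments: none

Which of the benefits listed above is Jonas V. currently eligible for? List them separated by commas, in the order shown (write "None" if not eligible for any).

Internet Stipend

Service from 17 Apr 2025 to Aug 28, 2026: 498 days.
Internet Stipend — status full-time ✓ (not excluded); service 498 days ≥ 2 months (≈60 days) ✓; grade P6 ≥ P2 ✓; 36 hrs/wk ≥ 20 ✓ → eligible.
Charitable Gift Match — service 498 days < 2 years (≈730 days) ✗ → not eligible.
Fitness Allowance — status full-time ✗ (requires seasonal or temporary) → not eligible.
Spot Bonus Program — status full-time ✗ (requires temporary) → not eligible.
Professional Development Fund — status full-time ✗ (requires part-time or temporary) → not eligible.
Phone Allowance — service 498 days ≥ 2 months (≈60 days) ✓; rating 1 < 3 ✗ → not eligible.
Wellness Stipend — status full-time ✓ (not excluded); service 498 days ≥ 3 months (≈90 days) ✓; site Hamburg ✗ (not Dayton, Reno, or Calgary) → not eligible.
Medical Plan — status full-time ✗ (requires temporary) → not eligible.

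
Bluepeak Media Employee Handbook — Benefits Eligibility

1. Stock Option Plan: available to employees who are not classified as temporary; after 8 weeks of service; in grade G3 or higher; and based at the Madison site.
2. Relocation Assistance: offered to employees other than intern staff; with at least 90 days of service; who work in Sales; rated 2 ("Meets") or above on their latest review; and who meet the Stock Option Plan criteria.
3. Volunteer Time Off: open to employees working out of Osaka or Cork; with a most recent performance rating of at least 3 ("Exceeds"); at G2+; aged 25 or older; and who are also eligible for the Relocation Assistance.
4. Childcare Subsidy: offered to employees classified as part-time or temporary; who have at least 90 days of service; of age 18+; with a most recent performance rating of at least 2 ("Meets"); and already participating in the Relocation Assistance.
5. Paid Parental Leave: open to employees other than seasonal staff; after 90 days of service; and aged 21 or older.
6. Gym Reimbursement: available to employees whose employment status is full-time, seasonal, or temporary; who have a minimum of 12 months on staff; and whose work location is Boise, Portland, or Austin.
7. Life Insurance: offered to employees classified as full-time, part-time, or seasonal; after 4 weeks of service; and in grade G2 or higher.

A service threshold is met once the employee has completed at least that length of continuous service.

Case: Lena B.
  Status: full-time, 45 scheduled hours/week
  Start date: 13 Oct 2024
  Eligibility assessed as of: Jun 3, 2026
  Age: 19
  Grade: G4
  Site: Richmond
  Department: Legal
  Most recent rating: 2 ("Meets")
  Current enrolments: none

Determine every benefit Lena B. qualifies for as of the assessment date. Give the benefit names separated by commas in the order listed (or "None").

Life Insurance

Service from 13 Oct 2024 to Jun 3, 2026: 598 days.
Stock Option Plan — status full-time ✓ (not excluded); service 598 days ≥ 8 weeks (≈56 days) ✓; grade G4 ≥ G3 ✓; site Richmond ✗ (not Madison) → not eligible.
Relocation Assistance — status full-time ✓ (not excluded); service 598 days ≥ 90 days ✓; dept Legal ✗ → not eligible.
Volunteer Time Off — site Richmond ✗ (not Osaka or Cork) → not eligible.
Childcare Subsidy — status full-time ✗ (requires part-time or temporary) → not eligible.
Paid Parental Leave — status full-time ✓ (not excluded); service 598 days ≥ 90 days ✓; age 19 < 21 ✗ → not eligible.
Gym Reimbursement — status full-time ✓; service 598 days ≥ 12 months (≈360 days) ✓; site Richmond ✗ (not Boise, Portland, or Austin) → not eligible.
Life Insurance — status full-time ✓; service 598 days ≥ 4 weeks (≈28 days) ✓; grade G4 ≥ G2 ✓ → eligible.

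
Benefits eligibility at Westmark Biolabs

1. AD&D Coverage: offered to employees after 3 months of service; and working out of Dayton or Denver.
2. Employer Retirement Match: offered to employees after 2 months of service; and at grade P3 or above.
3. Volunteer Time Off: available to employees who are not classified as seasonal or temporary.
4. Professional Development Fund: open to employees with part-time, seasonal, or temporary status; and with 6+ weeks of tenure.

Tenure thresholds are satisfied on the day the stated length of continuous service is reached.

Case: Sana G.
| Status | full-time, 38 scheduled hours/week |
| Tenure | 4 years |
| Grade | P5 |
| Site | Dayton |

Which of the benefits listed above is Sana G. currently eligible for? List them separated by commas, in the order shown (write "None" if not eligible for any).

AD&D Coverage, Employer Retirement Match, Volunteer Time Off

AD&D Coverage — service 4 years ≥ 3 months (≈90 days) ✓; site Dayton ✓ → eligible.
Employer Retirement Match — service 4 years ≥ 2 months (≈60 days) ✓; grade P5 ≥ P3 ✓ → eligible.
Volunteer Time Off — status full-time ✓ (not excluded) → eligible.
Professional Development Fund — status full-time ✗ (requires part-time, seasonal, or temporary) → not eligible.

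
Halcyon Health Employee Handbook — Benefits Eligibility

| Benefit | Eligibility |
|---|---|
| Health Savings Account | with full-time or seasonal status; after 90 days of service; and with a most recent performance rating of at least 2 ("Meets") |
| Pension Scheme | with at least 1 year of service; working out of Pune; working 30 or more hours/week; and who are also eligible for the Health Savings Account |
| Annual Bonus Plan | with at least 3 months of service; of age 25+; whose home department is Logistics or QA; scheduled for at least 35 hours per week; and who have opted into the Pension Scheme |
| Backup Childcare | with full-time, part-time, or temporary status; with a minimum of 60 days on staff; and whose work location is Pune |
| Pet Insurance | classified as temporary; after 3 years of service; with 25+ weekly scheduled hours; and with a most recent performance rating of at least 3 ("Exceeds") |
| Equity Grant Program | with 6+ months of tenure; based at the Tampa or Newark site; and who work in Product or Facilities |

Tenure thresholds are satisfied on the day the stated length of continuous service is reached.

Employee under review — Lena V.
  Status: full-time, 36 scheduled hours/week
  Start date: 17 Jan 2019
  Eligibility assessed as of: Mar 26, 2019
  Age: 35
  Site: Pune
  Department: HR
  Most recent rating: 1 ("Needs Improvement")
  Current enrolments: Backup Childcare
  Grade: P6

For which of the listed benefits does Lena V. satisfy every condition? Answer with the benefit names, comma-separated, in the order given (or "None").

Service from 17 Jan 2019 to Mar 26, 2019: 68 days.
Health Savings Account — status full-time ✓; service 68 days < 90 days ✗ → not eligible.
Pension Scheme — service 68 days < 1 year (≈365 days) ✗ → not eligible.
Annual Bonus Plan — service 68 days < 3 months (≈90 days) ✗ → not eligible.
Backup Childcare — status full-time ✓; service 68 days ≥ 60 days ✓; site Pune ✓ → eligible.
Pet Insurance — status full-time ✗ (requires temporary) → not eligible.
Equity Grant Program — service 68 days < 6 months (≈180 days) ✗ → not eligible.

Backup Childcare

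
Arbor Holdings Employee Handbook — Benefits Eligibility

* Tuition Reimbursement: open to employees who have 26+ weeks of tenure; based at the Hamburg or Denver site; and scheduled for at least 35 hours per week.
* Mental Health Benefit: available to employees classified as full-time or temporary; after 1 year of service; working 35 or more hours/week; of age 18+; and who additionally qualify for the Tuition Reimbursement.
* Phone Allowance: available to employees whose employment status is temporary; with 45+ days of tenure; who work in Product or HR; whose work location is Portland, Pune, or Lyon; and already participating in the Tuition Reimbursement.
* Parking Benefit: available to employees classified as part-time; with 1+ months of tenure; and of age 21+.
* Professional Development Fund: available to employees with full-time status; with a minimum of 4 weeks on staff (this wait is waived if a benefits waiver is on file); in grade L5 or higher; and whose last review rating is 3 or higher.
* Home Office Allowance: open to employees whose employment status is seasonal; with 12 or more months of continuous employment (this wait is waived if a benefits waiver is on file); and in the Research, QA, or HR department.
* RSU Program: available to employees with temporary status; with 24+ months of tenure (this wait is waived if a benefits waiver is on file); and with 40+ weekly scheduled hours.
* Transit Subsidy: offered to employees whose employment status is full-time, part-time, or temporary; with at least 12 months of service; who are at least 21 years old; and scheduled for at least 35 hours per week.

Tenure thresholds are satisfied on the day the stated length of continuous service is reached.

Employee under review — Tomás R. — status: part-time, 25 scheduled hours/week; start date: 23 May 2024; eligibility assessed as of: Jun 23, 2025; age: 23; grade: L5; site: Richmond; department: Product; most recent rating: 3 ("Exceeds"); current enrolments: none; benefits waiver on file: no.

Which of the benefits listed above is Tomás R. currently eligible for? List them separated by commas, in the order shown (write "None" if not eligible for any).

Parking Benefit

Service from 23 May 2024 to Jun 23, 2025: 396 days.
Tuition Reimbursement — service 396 days ≥ 26 weeks (≈182 days) ✓; site Richmond ✗ (not Hamburg or Denver) → not eligible.
Mental Health Benefit — status part-time ✗ (requires full-time or temporary) → not eligible.
Phone Allowance — status part-time ✗ (requires temporary) → not eligible.
Parking Benefit — status part-time ✓; service 396 days ≥ 1 month (≈30 days) ✓; age 23 ≥ 21 ✓ → eligible.
Professional Development Fund — status part-time ✗ (requires full-time) → not eligible.
Home Office Allowance — status part-time ✗ (requires seasonal) → not eligible.
RSU Program — status part-time ✗ (requires temporary) → not eligible.
Transit Subsidy — status part-time ✓; service 396 days ≥ 12 months (≈360 days) ✓; age 23 ≥ 21 ✓; 25 hrs/wk < 35 ✗ → not eligible.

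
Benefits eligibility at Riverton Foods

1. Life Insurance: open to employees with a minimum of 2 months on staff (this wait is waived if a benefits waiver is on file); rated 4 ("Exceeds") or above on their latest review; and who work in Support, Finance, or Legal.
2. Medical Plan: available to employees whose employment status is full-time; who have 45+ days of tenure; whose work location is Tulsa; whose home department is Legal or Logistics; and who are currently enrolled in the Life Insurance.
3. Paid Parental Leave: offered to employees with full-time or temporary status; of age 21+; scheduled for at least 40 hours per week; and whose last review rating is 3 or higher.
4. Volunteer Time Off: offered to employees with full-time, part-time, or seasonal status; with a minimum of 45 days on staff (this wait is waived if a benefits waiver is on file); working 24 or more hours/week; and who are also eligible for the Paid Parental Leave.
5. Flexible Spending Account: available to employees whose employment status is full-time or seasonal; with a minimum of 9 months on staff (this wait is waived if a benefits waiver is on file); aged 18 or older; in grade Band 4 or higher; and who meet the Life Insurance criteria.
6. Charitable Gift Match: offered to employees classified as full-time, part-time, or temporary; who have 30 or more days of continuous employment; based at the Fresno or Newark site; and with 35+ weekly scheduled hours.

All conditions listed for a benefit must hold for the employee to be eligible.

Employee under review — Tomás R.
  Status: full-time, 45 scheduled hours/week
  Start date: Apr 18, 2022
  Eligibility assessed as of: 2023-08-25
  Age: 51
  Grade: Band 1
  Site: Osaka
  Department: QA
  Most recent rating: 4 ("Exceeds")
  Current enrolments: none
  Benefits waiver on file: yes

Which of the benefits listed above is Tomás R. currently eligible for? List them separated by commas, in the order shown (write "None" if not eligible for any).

Service from Apr 18, 2022 to 2023-08-25: 494 days.
Life Insurance — benefits waiver on file ✓; rating 4 ≥ 4 ✓; dept QA ✗ → not eligible.
Medical Plan — status full-time ✓; service 494 days ≥ 45 days ✓; site Osaka ✗ (not Tulsa) → not eligible.
Paid Parental Leave — status full-time ✓; age 51 ≥ 21 ✓; 45 hrs/wk ≥ 40 ✓; rating 4 ≥ 3 ✓ → eligible.
Volunteer Time Off — status full-time ✓; benefits waiver on file ✓; 45 hrs/wk ≥ 24 ✓; eligible for Paid Parental Leave ✓ → eligible.
Flexible Spending Account — status full-time ✓; benefits waiver on file ✓; age 51 ≥ 18 ✓; grade Band 1 < Band 4 ✗ → not eligible.
Charitable Gift Match — status full-time ✓; service 494 days ≥ 30 days ✓; site Osaka ✗ (not Fresno or Newark) → not eligible.

Paid Parental Leave, Volunteer Time Off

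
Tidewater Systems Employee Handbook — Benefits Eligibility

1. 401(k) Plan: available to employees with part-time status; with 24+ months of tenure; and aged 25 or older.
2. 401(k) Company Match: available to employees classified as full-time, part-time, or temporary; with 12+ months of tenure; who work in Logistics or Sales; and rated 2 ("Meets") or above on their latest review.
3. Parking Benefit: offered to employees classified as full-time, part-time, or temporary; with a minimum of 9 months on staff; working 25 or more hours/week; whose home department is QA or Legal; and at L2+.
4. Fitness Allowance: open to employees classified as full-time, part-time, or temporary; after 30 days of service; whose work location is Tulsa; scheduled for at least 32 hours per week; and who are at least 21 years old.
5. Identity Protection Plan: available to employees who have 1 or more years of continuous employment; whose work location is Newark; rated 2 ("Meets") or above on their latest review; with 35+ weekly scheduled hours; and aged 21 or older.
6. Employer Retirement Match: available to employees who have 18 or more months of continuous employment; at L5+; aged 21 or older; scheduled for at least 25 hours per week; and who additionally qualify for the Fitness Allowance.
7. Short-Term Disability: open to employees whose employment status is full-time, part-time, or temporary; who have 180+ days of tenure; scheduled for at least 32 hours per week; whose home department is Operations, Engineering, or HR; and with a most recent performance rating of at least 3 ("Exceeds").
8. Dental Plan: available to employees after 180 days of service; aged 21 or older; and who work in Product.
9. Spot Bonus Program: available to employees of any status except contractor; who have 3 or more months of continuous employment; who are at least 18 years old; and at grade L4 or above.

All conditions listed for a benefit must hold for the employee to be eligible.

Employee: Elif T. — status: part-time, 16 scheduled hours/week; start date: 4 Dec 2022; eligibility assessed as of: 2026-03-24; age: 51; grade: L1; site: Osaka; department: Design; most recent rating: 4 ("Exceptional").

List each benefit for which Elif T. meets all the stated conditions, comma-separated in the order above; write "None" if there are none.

Service from 4 Dec 2022 to 2026-03-24: 1206 days.
401(k) Plan — status part-time ✓; service 1206 days ≥ 24 months (≈720 days) ✓; age 51 ≥ 25 ✓ → eligible.
401(k) Company Match — status part-time ✓; service 1206 days ≥ 12 months (≈360 days) ✓; dept Design ✗ → not eligible.
Parking Benefit — status part-time ✓; service 1206 days ≥ 9 months (≈270 days) ✓; 16 hrs/wk < 25 ✗ → not eligible.
Fitness Allowance — status part-time ✓; service 1206 days ≥ 30 days ✓; site Osaka ✗ (not Tulsa) → not eligible.
Identity Protection Plan — service 1206 days ≥ 1 year (≈365 days) ✓; site Osaka ✗ (not Newark) → not eligible.
Employer Retirement Match — service 1206 days ≥ 18 months (≈540 days) ✓; grade L1 < L5 ✗ → not eligible.
Short-Term Disability — status part-time ✓; service 1206 days ≥ 180 days ✓; 16 hrs/wk < 32 ✗ → not eligible.
Dental Plan — service 1206 days ≥ 180 days ✓; age 51 ≥ 21 ✓; dept Design ✗ → not eligible.
Spot Bonus Program — status part-time ✓ (not excluded); service 1206 days ≥ 3 months (≈90 days) ✓; age 51 ≥ 18 ✓; grade L1 < L4 ✗ → not eligible.

401(k) Plan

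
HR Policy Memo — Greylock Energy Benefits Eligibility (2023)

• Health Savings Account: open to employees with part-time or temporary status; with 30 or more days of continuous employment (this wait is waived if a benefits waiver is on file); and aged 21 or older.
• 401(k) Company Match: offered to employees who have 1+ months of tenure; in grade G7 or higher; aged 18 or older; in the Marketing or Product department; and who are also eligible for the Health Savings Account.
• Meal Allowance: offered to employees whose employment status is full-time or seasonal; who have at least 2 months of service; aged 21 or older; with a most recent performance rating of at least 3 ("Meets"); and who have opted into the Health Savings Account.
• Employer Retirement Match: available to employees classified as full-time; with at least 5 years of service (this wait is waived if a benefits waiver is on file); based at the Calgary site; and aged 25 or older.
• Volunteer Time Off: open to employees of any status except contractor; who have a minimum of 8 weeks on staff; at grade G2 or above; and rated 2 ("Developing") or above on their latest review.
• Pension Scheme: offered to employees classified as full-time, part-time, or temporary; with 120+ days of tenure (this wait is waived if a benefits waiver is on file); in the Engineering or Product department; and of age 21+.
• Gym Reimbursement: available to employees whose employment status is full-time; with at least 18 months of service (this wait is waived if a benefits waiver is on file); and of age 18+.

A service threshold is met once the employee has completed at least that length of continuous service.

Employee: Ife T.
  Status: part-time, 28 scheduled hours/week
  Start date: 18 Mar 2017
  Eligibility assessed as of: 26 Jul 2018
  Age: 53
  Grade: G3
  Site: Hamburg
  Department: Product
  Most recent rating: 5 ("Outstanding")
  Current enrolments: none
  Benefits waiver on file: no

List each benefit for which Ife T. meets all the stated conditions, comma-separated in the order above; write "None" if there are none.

Service from 18 Mar 2017 to 26 Jul 2018: 495 days.
Health Savings Account — status part-time ✓; no waiver, service 495 days ≥ 30 days ✓; age 53 ≥ 21 ✓ → eligible.
401(k) Company Match — service 495 days ≥ 1 month (≈30 days) ✓; grade G3 < G7 ✗ → not eligible.
Meal Allowance — status part-time ✗ (requires full-time or seasonal) → not eligible.
Employer Retirement Match — status part-time ✗ (requires full-time) → not eligible.
Volunteer Time Off — status part-time ✓ (not excluded); service 495 days ≥ 8 weeks (≈56 days) ✓; grade G3 ≥ G2 ✓; rating 5 ≥ 2 ✓ → eligible.
Pension Scheme — status part-time ✓; no waiver, service 495 days ≥ 120 days ✓; dept Product ✓; age 53 ≥ 21 ✓ → eligible.
Gym Reimbursement — status part-time ✗ (requires full-time) → not eligible.

Health Savings Account, Volunteer Time Off, Pension Scheme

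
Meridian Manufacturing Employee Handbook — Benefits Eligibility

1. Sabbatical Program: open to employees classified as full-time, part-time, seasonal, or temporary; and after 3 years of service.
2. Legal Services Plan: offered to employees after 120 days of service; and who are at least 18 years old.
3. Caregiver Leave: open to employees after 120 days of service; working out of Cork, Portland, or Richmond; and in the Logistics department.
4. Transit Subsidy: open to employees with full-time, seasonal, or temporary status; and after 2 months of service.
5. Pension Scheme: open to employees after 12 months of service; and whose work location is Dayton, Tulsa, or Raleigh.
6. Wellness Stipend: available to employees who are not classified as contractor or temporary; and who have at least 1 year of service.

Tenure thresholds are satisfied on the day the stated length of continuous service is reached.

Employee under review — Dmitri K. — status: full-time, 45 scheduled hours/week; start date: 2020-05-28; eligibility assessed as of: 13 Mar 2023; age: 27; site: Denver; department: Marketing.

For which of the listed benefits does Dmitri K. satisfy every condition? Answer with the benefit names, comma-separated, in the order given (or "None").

Legal Services Plan, Transit Subsidy, Wellness Stipend

Service from 2020-05-28 to 13 Mar 2023: 1019 days.
Sabbatical Program — status full-time ✓; service 1019 days < 3 years (≈1095 days) ✗ → not eligible.
Legal Services Plan — service 1019 days ≥ 120 days ✓; age 27 ≥ 18 ✓ → eligible.
Caregiver Leave — service 1019 days ≥ 120 days ✓; site Denver ✗ (not Cork, Portland, or Richmond) → not eligible.
Transit Subsidy — status full-time ✓; service 1019 days ≥ 2 months (≈60 days) ✓ → eligible.
Pension Scheme — service 1019 days ≥ 12 months (≈360 days) ✓; site Denver ✗ (not Dayton, Tulsa, or Raleigh) → not eligible.
Wellness Stipend — status full-time ✓ (not excluded); service 1019 days ≥ 1 year (≈365 days) ✓ → eligible.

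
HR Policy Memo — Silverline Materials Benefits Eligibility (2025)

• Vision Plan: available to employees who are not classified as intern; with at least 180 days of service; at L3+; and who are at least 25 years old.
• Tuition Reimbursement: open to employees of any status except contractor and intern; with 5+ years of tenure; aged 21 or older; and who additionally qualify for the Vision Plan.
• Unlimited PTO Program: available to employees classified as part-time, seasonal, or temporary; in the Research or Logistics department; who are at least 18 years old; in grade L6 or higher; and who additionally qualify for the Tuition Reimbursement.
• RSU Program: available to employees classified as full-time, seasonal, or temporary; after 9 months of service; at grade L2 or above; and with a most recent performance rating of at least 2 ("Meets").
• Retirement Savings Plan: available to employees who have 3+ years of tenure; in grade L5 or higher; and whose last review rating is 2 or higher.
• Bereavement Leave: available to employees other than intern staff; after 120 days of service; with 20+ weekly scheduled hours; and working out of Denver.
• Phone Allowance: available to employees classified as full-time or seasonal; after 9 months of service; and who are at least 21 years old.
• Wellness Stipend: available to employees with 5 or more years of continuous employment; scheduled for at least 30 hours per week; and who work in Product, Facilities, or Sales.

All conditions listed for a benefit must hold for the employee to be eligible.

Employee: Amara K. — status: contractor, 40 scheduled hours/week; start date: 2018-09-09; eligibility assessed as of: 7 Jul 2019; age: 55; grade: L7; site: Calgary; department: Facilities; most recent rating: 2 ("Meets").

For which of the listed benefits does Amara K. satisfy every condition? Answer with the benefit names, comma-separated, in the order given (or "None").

Vision Plan

Service from 2018-09-09 to 7 Jul 2019: 301 days.
Vision Plan — status contractor ✓ (not excluded); service 301 days ≥ 180 days ✓; grade L7 ≥ L3 ✓; age 55 ≥ 25 ✓ → eligible.
Tuition Reimbursement — status contractor ✗ (excluded) → not eligible.
Unlimited PTO Program — status contractor ✗ (requires part-time, seasonal, or temporary) → not eligible.
RSU Program — status contractor ✗ (requires full-time, seasonal, or temporary) → not eligible.
Retirement Savings Plan — service 301 days < 3 years (≈1095 days) ✗ → not eligible.
Bereavement Leave — status contractor ✓ (not excluded); service 301 days ≥ 120 days ✓; 40 hrs/wk ≥ 20 ✓; site Calgary ✗ (not Denver) → not eligible.
Phone Allowance — status contractor ✗ (requires full-time or seasonal) → not eligible.
Wellness Stipend — service 301 days < 5 years (≈1825 days) ✗ → not eligible.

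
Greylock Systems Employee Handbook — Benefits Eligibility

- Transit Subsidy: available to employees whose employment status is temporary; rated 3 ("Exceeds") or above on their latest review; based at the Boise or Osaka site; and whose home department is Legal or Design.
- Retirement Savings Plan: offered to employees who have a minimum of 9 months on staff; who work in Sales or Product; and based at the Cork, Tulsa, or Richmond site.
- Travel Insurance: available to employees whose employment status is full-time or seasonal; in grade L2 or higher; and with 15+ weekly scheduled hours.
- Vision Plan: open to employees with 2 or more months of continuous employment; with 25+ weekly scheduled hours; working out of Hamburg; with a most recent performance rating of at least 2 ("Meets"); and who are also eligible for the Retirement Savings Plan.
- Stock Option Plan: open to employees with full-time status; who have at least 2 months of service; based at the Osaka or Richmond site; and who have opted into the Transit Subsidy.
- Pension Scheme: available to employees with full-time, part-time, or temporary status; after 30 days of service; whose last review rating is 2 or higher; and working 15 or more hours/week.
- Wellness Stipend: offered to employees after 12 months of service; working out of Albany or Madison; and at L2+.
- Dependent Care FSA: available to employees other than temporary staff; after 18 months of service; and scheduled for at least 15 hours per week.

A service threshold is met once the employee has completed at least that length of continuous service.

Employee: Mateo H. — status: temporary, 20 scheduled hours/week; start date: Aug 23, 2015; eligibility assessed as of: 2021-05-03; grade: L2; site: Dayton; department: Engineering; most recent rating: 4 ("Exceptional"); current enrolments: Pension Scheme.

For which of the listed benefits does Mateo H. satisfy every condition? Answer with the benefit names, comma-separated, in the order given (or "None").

Pension Scheme

Service from Aug 23, 2015 to 2021-05-03: 2080 days.
Transit Subsidy — status temporary ✓; rating 4 ≥ 3 ✓; site Dayton ✗ (not Boise or Osaka) → not eligible.
Retirement Savings Plan — service 2080 days ≥ 9 months (≈270 days) ✓; dept Engineering ✗ → not eligible.
Travel Insurance — status temporary ✗ (requires full-time or seasonal) → not eligible.
Vision Plan — service 2080 days ≥ 2 months (≈60 days) ✓; 20 hrs/wk < 25 ✗ → not eligible.
Stock Option Plan — status temporary ✗ (requires full-time) → not eligible.
Pension Scheme — status temporary ✓; service 2080 days ≥ 30 days ✓; rating 4 ≥ 2 ✓; 20 hrs/wk ≥ 15 ✓ → eligible.
Wellness Stipend — service 2080 days ≥ 12 months (≈360 days) ✓; site Dayton ✗ (not Albany or Madison) → not eligible.
Dependent Care FSA — status temporary ✗ (excluded) → not eligible.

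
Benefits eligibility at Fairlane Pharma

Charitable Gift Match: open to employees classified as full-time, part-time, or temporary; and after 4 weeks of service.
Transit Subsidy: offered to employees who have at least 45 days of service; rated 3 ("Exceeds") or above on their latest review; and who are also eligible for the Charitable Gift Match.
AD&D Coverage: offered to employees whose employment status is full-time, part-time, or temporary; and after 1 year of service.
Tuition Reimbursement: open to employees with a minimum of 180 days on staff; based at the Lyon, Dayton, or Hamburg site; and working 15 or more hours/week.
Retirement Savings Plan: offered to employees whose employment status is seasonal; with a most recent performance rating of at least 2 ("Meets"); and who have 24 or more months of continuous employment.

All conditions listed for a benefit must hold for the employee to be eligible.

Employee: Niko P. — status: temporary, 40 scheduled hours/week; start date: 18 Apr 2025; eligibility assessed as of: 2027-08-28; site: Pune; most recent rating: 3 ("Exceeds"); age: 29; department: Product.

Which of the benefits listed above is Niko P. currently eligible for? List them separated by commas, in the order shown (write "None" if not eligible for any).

Charitable Gift Match, Transit Subsidy, AD&D Coverage

Service from 18 Apr 2025 to 2027-08-28: 862 days.
Charitable Gift Match — status temporary ✓; service 862 days ≥ 4 weeks (≈28 days) ✓ → eligible.
Transit Subsidy — service 862 days ≥ 45 days ✓; rating 3 ≥ 3 ✓; eligible for Charitable Gift Match ✓ → eligible.
AD&D Coverage — status temporary ✓; service 862 days ≥ 1 year (≈365 days) ✓ → eligible.
Tuition Reimbursement — service 862 days ≥ 180 days ✓; site Pune ✗ (not Lyon, Dayton, or Hamburg) → not eligible.
Retirement Savings Plan — status temporary ✗ (requires seasonal) → not eligible.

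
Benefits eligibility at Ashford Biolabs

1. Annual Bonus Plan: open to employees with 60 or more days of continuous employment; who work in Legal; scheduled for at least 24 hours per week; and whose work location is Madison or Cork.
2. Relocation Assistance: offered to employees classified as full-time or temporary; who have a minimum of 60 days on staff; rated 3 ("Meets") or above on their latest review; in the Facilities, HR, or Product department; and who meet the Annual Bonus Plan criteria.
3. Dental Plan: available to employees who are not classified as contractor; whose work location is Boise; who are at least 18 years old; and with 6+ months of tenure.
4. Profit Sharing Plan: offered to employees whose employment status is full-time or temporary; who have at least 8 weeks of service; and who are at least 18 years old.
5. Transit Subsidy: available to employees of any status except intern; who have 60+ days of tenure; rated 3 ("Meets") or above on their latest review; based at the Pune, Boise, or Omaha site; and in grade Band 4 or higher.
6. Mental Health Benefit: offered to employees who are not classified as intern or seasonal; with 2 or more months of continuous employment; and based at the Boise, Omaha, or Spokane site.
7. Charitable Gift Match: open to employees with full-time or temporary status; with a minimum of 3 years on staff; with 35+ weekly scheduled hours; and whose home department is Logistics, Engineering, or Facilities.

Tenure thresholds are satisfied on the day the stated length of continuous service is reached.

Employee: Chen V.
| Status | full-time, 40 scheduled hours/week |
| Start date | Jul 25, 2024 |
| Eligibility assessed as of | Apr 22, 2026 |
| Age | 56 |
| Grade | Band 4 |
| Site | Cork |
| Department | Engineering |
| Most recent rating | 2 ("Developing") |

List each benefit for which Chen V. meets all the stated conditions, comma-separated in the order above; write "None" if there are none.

Profit Sharing Plan

Service from Jul 25, 2024 to Apr 22, 2026: 636 days.
Annual Bonus Plan — service 636 days ≥ 60 days ✓; dept Engineering ✗ → not eligible.
Relocation Assistance — status full-time ✓; service 636 days ≥ 60 days ✓; rating 2 < 3 ✗ → not eligible.
Dental Plan — status full-time ✓ (not excluded); site Cork ✗ (not Boise) → not eligible.
Profit Sharing Plan — status full-time ✓; service 636 days ≥ 8 weeks (≈56 days) ✓; age 56 ≥ 18 ✓ → eligible.
Transit Subsidy — status full-time ✓ (not excluded); service 636 days ≥ 60 days ✓; rating 2 < 3 ✗ → not eligible.
Mental Health Benefit — status full-time ✓ (not excluded); service 636 days ≥ 2 months (≈60 days) ✓; site Cork ✗ (not Boise, Omaha, or Spokane) → not eligible.
Charitable Gift Match — status full-time ✓; service 636 days < 3 years (≈1095 days) ✗ → not eligible.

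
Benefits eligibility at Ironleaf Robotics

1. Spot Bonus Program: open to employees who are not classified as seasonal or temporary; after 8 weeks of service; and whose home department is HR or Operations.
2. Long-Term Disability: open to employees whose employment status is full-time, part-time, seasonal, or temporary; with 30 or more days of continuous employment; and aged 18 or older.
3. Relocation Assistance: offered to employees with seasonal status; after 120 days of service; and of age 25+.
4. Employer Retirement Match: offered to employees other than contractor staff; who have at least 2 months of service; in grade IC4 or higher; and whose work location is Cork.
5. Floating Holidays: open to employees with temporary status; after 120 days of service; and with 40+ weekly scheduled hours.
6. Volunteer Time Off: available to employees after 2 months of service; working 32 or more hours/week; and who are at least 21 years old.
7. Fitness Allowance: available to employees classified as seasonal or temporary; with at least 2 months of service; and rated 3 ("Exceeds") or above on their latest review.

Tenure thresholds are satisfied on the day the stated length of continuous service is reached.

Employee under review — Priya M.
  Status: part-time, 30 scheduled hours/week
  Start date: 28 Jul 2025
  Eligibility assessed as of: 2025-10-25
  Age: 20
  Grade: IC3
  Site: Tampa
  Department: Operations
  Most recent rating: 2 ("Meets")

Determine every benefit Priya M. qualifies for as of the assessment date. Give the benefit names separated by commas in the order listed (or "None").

Service from 28 Jul 2025 to 2025-10-25: 89 days.
Spot Bonus Program — status part-time ✓ (not excluded); service 89 days ≥ 8 weeks (≈56 days) ✓; dept Operations ✓ → eligible.
Long-Term Disability — status part-time ✓; service 89 days ≥ 30 days ✓; age 20 ≥ 18 ✓ → eligible.
Relocation Assistance — status part-time ✗ (requires seasonal) → not eligible.
Employer Retirement Match — status part-time ✓ (not excluded); service 89 days ≥ 2 months (≈60 days) ✓; grade IC3 < IC4 ✗ → not eligible.
Floating Holidays — status part-time ✗ (requires temporary) → not eligible.
Volunteer Time Off — service 89 days ≥ 2 months (≈60 days) ✓; 30 hrs/wk < 32 ✗ → not eligible.
Fitness Allowance — status part-time ✗ (requires seasonal or temporary) → not eligible.

Spot Bonus Program, Long-Term Disability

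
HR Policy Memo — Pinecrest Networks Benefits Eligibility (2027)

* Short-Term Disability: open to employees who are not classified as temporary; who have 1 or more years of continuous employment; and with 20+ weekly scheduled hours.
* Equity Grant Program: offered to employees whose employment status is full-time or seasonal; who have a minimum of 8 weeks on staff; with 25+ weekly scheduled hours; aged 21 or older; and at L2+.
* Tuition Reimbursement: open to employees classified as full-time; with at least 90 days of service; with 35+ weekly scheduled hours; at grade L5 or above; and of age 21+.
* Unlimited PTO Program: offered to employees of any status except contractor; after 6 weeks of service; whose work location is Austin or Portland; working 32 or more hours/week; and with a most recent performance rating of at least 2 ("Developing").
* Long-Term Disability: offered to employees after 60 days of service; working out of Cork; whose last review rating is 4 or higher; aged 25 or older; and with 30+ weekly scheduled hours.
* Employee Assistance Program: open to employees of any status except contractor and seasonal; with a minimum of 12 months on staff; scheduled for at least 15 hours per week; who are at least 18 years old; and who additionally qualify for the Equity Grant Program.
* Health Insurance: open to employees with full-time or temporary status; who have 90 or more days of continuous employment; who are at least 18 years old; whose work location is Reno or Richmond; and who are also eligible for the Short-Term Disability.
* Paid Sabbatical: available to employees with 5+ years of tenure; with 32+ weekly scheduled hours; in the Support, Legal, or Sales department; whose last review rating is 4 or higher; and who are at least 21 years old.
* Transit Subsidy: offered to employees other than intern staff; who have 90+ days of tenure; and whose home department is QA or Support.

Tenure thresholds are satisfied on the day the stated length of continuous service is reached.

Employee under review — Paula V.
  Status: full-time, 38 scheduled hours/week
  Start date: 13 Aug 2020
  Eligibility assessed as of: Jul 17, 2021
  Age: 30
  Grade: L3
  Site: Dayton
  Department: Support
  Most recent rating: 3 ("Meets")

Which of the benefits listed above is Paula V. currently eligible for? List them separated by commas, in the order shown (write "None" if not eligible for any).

Service from 13 Aug 2020 to Jul 17, 2021: 338 days.
Short-Term Disability — status full-time ✓ (not excluded); service 338 days < 1 year (≈365 days) ✗ → not eligible.
Equity Grant Program — status full-time ✓; service 338 days ≥ 8 weeks (≈56 days) ✓; 38 hrs/wk ≥ 25 ✓; age 30 ≥ 21 ✓; grade L3 ≥ L2 ✓ → eligible.
Tuition Reimbursement — status full-time ✓; service 338 days ≥ 90 days ✓; 38 hrs/wk ≥ 35 ✓; grade L3 < L5 ✗ → not eligible.
Unlimited PTO Program — status full-time ✓ (not excluded); service 338 days ≥ 6 weeks (≈42 days) ✓; site Dayton ✗ (not Austin or Portland) → not eligible.
Long-Term Disability — service 338 days ≥ 60 days ✓; site Dayton ✗ (not Cork) → not eligible.
Employee Assistance Program — status full-time ✓ (not excluded); service 338 days < 12 months (≈360 days) ✗ → not eligible.
Health Insurance — status full-time ✓; service 338 days ≥ 90 days ✓; age 30 ≥ 18 ✓; site Dayton ✗ (not Reno or Richmond) → not eligible.
Paid Sabbatical — service 338 days < 5 years (≈1825 days) ✗ → not eligible.
Transit Subsidy — status full-time ✓ (not excluded); service 338 days ≥ 90 days ✓; dept Support ✓ → eligible.

Equity Grant Program, Transit Subsidy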